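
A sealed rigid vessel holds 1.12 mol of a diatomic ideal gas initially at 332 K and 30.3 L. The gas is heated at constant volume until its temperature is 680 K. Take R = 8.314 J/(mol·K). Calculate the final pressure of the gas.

209 kPa

P₁ = nRT₁/V₁ = 1.12×8.314×332/30.3 = 102 kPa.
Isochoric: V stays 30.3 L; P/T = const ⇒ T₂ = 680 K, P₂ = 209 kPa.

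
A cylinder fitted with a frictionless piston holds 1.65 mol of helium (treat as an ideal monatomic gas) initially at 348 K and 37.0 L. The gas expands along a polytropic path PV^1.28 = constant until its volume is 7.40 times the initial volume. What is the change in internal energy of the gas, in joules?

-3070 J

P₁ = nRT₁/V₁ = 1.65×8.314×348/37.0 = 129 kPa.
Polytropic n=1.28: T₂ = T₁(V₁/V₂)^(n−1) = 348×(0.135)^0.28 = 199 K; P₂ = P₁(V₁/V₂)^n = 9.96 kPa.
For an ideal gas ΔU = nCvΔT with Cv = (3/2)R = 12.5 J/(mol·K).
ΔU = 1.65×12.5×(199−348) = -3070 J.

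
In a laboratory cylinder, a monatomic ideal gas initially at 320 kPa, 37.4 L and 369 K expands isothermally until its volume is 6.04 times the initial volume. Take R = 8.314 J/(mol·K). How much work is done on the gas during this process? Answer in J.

n = P₁V₁/(RT₁) = 320×37.4/(8.314×369) = 3.90 mol.
Isothermal: T stays 369 K; PV = const ⇒ V₂ = 226 L, P₂ = 53.0 kPa.
W = nRT ln(V₂/V₁) = 3.90×8.314×369×ln(6.04) = 21500 J.
Work done on the gas = −W_by = -21500 J.

-21500 J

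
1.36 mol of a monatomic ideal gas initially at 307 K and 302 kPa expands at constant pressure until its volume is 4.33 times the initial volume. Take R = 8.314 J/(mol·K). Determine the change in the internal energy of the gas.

V₁ = nRT₁/P₁ = 1.36×8.314×307/302 = 11.5 L.
Isobaric: P stays 302 kPa; V/T = const ⇒ T₂ = 1330 K, V₂ = 49.8 L.
For an ideal gas ΔU = nCvΔT with Cv = (3/2)R = 12.5 J/(mol·K).
ΔU = 1.36×12.5×(1330−307) = 17300 J.

17300 J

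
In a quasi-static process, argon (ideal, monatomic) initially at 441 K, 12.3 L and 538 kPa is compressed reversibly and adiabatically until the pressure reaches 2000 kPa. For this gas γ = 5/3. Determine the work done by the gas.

n = P₁V₁/(RT₁) = 538×12.3/(8.314×441) = 1.80 mol.
Adiabatic: T₂/T₁ = (P₂/P₁)^((γ−1)/γ) ⇒ T₂ = 441×(3.72)^0.400 = 746 K; V₂ = 5.59 L.
ΔU = nCvΔT = 1.80×12.5×(746−441) = 6860 J.
Q = 0 for an adiabatic process, so W = −ΔU = -6860 J.

-6860 J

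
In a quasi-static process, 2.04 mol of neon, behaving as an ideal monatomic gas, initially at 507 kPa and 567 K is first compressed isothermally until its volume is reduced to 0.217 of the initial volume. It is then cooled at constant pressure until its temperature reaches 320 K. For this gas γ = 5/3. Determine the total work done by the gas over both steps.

-18900 J

V₁ = nRT₁/P₁ = 2.04×8.314×567/507 = 19.0 L.
Step 1 — Isothermal: T stays 567 K; PV = const ⇒ V₂ = 4.12 L, P₂ = 2340 kPa.
ΔU = 0 (ideal gas, T constant).
W = nRT ln(V₂/V₁) = 2.04×8.314×567×ln(0.217) = -14700 J.
Q = ΔU + W = -14700 J.
State after step 1: P = 2340 kPa, V = 4.12 L, T = 567 K.
Step 2 — Isobaric: P stays 2340 kPa; V/T = const ⇒ T₂ = 320 K, V₂ = 2.32 L.
W = PΔV = 2340×(2.32−4.12) kPa·L = -4190 J.
ΔU = nCvΔT = 2.04×12.5×(320−567) = -6280 J.
Q = ΔU + W = nCpΔT = -10500 J.
Net over both steps: W = -18900 J, Q = -25200 J, ΔU = -6280 J.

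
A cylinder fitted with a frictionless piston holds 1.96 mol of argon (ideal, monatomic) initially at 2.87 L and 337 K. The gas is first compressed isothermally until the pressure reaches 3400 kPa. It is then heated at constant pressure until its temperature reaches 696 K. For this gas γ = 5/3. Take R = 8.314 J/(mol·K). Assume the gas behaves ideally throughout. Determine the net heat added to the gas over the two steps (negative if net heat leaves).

P₁ = nRT₁/V₁ = 1.96×8.314×337/2.87 = 1910 kPa.
Step 1 — Isothermal: T stays 337 K; PV = const ⇒ V₂ = 1.62 L, P₂ = 3400 kPa.
ΔU = 0 (ideal gas, T constant).
W = nRT ln(V₂/V₁) = 1.96×8.314×337×ln(0.563) = -3160 J.
Q = ΔU + W = -3160 J.
State after step 1: P = 3400 kPa, V = 1.62 L, T = 337 K.
Step 2 — Isobaric: P stays 3400 kPa; V/T = const ⇒ T₂ = 696 K, V₂ = 3.34 L.
W = PΔV = 3400×(3.34−1.62) kPa·L = 5850 J.
ΔU = nCvΔT = 1.96×12.5×(696−337) = 8780 J.
Q = ΔU + W = nCpΔT = 14600 J.
Net over both steps: W = 2690 J, Q = 11500 J, ΔU = 8780 J.

11500 J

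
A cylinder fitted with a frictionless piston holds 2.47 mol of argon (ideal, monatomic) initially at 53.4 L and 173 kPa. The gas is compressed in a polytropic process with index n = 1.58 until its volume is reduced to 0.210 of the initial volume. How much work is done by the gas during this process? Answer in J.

-23500 J

T₁ = P₁V₁/(nR) = 173×53.4/(2.47×8.314) = 450 K.
Polytropic n=1.58: T₂ = T₁(V₁/V₂)^(n−1) = 450×(4.76)^0.58 = 1110 K; P₂ = P₁(V₁/V₂)^n = 2040 kPa.
W = (P₁V₁−P₂V₂)/(n−1) = (173×53.4−2040×11.2)/0.58 = -23500 J.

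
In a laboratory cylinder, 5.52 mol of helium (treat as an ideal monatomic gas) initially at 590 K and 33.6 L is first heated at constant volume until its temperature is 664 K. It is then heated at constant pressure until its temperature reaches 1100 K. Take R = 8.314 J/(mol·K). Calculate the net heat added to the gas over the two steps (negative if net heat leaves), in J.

P₁ = nRT₁/V₁ = 5.52×8.314×590/33.6 = 806 kPa.
Step 1 — Isochoric: V stays 33.6 L; P/T = const ⇒ T₂ = 664 K, P₂ = 907 kPa.
W = 0 (no volume change).
ΔU = nCvΔT = 5.52×12.5×(664−590) = 5090 J.
Q = ΔU = 5090 J.
State after step 1: P = 907 kPa, V = 33.6 L, T = 664 K.
Step 2 — Isobaric: P stays 907 kPa; V/T = const ⇒ T₂ = 1100 K, V₂ = 55.7 L.
W = PΔV = 907×(55.7−33.6) kPa·L = 20000 J.
ΔU = nCvΔT = 5.52×12.5×(1100−664) = 30000 J.
Q = ΔU + W = nCpΔT = 50000 J.
Net over both steps: W = 20000 J, Q = 55100 J, ΔU = 35100 J.

55100 J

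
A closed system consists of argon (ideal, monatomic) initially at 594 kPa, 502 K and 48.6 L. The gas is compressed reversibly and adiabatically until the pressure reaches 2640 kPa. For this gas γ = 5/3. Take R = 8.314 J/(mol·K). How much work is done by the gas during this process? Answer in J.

n = P₁V₁/(RT₁) = 594×48.6/(8.314×502) = 6.92 mol.
Adiabatic: T₂/T₁ = (P₂/P₁)^((γ−1)/γ) ⇒ T₂ = 502×(4.44)^0.400 = 912 K; V₂ = 19.9 L.
ΔU = nCvΔT = 6.92×12.5×(912−502) = 35300 J.
Q = 0 for an adiabatic process, so W = −ΔU = -35300 J.

-35300 J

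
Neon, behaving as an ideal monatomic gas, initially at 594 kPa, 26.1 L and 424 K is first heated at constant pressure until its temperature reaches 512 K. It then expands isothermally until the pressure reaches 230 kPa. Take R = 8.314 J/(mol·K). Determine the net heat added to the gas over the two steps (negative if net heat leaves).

n = P₁V₁/(RT₁) = 594×26.1/(8.314×424) = 4.40 mol.
Step 1 — Isobaric: P stays 594 kPa; V/T = const ⇒ T₂ = 512 K, V₂ = 31.5 L.
W = PΔV = 594×(31.5−26.1) kPa·L = 3220 J.
ΔU = nCvΔT = 4.40×12.5×(512−424) = 4830 J.
Q = ΔU + W = nCpΔT = 8040 J.
State after step 1: P = 594 kPa, V = 31.5 L, T = 512 K.
Step 2 — Isothermal: T stays 512 K; PV = const ⇒ V₂ = 81.4 L, P₂ = 230 kPa.
ΔU = 0 (ideal gas, T constant).
W = nRT ln(V₂/V₁) = 4.40×8.314×512×ln(2.58) = 17800 J.
Q = ΔU + W = 17800 J.
Net over both steps: W = 21000 J, Q = 25800 J, ΔU = 4830 J.

25800 J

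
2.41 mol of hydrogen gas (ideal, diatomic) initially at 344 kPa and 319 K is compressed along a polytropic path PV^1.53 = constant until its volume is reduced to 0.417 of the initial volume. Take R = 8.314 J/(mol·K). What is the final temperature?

V₁ = nRT₁/P₁ = 2.41×8.314×319/344 = 18.6 L.
Polytropic n=1.53: T₂ = T₁(V₁/V₂)^(n−1) = 319×(2.40)^0.53 = 507 K; P₂ = P₁(V₁/V₂)^n = 1310 kPa.

507 K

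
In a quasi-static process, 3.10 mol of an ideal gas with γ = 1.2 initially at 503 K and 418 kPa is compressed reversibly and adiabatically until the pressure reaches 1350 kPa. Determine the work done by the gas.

V₁ = nRT₁/P₁ = 3.10×8.314×503/418 = 31.0 L.
Adiabatic: T₂/T₁ = (P₂/P₁)^((γ−1)/γ) ⇒ T₂ = 503×(3.23)^0.167 = 612 K; V₂ = 11.7 L.
ΔU = nCvΔT = 3.10×41.6×(612−503) = 14000 J.
Q = 0 for an adiabatic process, so W = −ΔU = -14000 J.

-14000 J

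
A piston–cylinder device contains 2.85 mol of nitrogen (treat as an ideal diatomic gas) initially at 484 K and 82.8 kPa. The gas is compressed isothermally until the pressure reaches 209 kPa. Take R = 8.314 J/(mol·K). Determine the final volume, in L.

V₁ = nRT₁/P₁ = 2.85×8.314×484/82.8 = 139 L.
Isothermal: T stays 484 K; PV = const ⇒ V₂ = 54.9 L, P₂ = 209 kPa.

54.9 L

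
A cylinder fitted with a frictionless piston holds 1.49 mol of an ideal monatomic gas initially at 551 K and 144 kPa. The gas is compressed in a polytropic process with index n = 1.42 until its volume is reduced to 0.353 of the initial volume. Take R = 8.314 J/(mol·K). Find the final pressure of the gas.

V₁ = nRT₁/P₁ = 1.49×8.314×551/144 = 47.4 L.
Polytropic n=1.42: T₂ = T₁(V₁/V₂)^(n−1) = 551×(2.83)^0.42 = 853 K; P₂ = P₁(V₁/V₂)^n = 632 kPa.

632 kPa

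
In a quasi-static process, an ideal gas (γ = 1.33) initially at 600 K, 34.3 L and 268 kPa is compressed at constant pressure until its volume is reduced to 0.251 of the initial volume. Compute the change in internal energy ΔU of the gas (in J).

n = P₁V₁/(RT₁) = 268×34.3/(8.314×600) = 1.84 mol.
Isobaric: P stays 268 kPa; V/T = const ⇒ T₂ = 151 K, V₂ = 8.61 L.
For an ideal gas ΔU = nCvΔT with Cv = R/(γ−1) = 25.2 J/(mol·K).
ΔU = 1.84×25.2×(151−600) = -20900 J.

-20900 J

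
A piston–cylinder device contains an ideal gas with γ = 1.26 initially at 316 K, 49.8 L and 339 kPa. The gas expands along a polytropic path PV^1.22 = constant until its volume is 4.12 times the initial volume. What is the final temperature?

Polytropic n=1.22: T₂ = T₁(V₁/V₂)^(n−1) = 316×(0.243)^0.22 = 231 K; P₂ = P₁(V₁/V₂)^n = 60.3 kPa.

231 K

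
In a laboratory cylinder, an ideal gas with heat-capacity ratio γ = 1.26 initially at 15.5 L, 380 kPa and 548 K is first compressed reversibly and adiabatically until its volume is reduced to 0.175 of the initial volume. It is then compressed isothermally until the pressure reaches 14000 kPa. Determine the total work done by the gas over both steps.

-26100 J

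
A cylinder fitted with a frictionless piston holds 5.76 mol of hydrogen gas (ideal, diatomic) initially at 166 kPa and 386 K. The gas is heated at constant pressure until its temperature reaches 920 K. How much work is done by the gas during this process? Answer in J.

V₁ = nRT₁/P₁ = 5.76×8.314×386/166 = 111 L.
Isobaric: P stays 166 kPa; V/T = const ⇒ T₂ = 920 K, V₂ = 265 L.
W = PΔV = 166×(265−111) kPa·L = 25600 J.

25600 J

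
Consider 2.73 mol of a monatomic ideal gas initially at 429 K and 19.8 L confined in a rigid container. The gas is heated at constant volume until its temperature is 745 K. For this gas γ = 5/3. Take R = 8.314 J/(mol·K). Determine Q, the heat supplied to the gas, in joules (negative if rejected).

10800 J

P₁ = nRT₁/V₁ = 2.73×8.314×429/19.8 = 492 kPa.
Isochoric: V stays 19.8 L; P/T = const ⇒ T₂ = 745 K, P₂ = 854 kPa.
W = 0 (no volume change).
ΔU = nCvΔT = 2.73×12.5×(745−429) = 10800 J.
Q = ΔU = 10800 J.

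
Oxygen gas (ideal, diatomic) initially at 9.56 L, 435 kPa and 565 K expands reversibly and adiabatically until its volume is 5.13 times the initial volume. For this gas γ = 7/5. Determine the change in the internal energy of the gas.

-4990 J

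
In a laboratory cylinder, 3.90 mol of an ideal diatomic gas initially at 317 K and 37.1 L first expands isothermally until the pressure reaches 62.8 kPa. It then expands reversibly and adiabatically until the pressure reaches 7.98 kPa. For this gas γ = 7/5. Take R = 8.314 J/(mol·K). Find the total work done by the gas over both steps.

26700 J

P₁ = nRT₁/V₁ = 3.90×8.314×317/37.1 = 277 kPa.
Step 1 — Isothermal: T stays 317 K; PV = const ⇒ V₂ = 164 L, P₂ = 62.8 kPa.
ΔU = 0 (ideal gas, T constant).
W = nRT ln(V₂/V₁) = 3.90×8.314×317×ln(4.41) = 15300 J.
Q = ΔU + W = 15300 J.
State after step 1: P = 62.8 kPa, V = 164 L, T = 317 K.
Step 2 — Adiabatic: T₂/T₁ = (P₂/P₁)^((γ−1)/γ) ⇒ T₂ = 317×(0.127)^0.286 = 176 K; V₂ = 714 L.
ΔU = nCvΔT = 3.90×20.8×(176−317) = -11400 J.
Q = 0 for an adiabatic process, so W = −ΔU = 11400 J.
Net over both steps: W = 26700 J, Q = 15300 J, ΔU = -11400 J.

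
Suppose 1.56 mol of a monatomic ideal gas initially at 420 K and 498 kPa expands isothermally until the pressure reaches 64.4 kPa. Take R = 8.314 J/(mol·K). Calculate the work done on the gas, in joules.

-11100 J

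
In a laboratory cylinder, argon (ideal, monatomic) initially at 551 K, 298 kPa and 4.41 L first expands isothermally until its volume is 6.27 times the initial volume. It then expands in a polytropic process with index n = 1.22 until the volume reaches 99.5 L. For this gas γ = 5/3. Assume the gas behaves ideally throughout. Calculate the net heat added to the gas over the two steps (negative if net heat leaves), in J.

n = P₁V₁/(RT₁) = 298×4.41/(8.314×551) = 0.287 mol.
Step 1 — Isothermal: T stays 551 K; PV = const ⇒ V₂ = 27.7 L, P₂ = 47.5 kPa.
ΔU = 0 (ideal gas, T constant).
W = nRT ln(V₂/V₁) = 0.287×8.314×551×ln(6.27) = 2410 J.
Q = ΔU + W = 2410 J.
State after step 1: P = 47.5 kPa, V = 27.7 L, T = 551 K.
Step 2 — Polytropic n=1.22: T₂ = T₁(V₁/V₂)^(n−1) = 551×(0.278)^0.22 = 416 K; P₂ = P₁(V₁/V₂)^n = 9.97 kPa.
W = (P₁V₁−P₂V₂)/(n−1) = (47.5×27.7−9.97×99.5)/0.22 = 1470 J.
ΔU = nCvΔT = 0.287×12.5×(416−551) = -484 J.
Q = ΔU + W = 983 J.
Net over both steps: W = 3880 J, Q = 3400 J, ΔU = -484 J.

3400 J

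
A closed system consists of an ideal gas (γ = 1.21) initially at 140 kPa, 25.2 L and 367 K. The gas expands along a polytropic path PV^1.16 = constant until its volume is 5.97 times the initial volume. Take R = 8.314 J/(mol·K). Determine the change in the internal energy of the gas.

n = P₁V₁/(RT₁) = 140×25.2/(8.314×367) = 1.16 mol.
Polytropic n=1.16: T₂ = T₁(V₁/V₂)^(n−1) = 367×(0.168)^0.16 = 276 K; P₂ = P₁(V₁/V₂)^n = 17.6 kPa.
For an ideal gas ΔU = nCvΔT with Cv = R/(γ−1) = 39.6 J/(mol·K).
ΔU = 1.16×39.6×(276−367) = -4180 J.

-4180 J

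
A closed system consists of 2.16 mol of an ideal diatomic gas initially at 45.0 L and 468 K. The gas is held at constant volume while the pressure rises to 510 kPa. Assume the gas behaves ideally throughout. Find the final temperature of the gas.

1280 K

P₁ = nRT₁/V₁ = 2.16×8.314×468/45.0 = 187 kPa.
Isochoric: V stays 45.0 L; P/T = const ⇒ T₂ = 1280 K, P₂ = 510 kPa.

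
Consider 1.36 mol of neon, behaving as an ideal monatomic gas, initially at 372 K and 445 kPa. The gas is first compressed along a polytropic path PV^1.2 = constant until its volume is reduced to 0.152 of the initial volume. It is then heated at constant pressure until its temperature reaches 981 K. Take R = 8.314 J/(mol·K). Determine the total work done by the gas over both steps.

V₁ = nRT₁/P₁ = 1.36×8.314×372/445 = 9.45 L.
Step 1 — Polytropic n=1.2: T₂ = T₁(V₁/V₂)^(n−1) = 372×(6.58)^0.20 = 542 K; P₂ = P₁(V₁/V₂)^n = 4270 kPa.
W = (P₁V₁−P₂V₂)/(n−1) = (445×9.45−4270×1.44)/0.20 = -9620 J.
ΔU = nCvΔT = 1.36×12.5×(542−372) = 2890 J.
Q = ΔU + W = -6740 J.
State after step 1: P = 4270 kPa, V = 1.44 L, T = 542 K.
Step 2 — Isobaric: P stays 4270 kPa; V/T = const ⇒ T₂ = 981 K, V₂ = 2.60 L.
W = PΔV = 4270×(2.60−1.44) kPa·L = 4960 J.
ΔU = nCvΔT = 1.36×12.5×(981−542) = 7440 J.
Q = ΔU + W = nCpΔT = 12400 J.
Net over both steps: W = -4660 J, Q = 5670 J, ΔU = 10300 J.

-4660 J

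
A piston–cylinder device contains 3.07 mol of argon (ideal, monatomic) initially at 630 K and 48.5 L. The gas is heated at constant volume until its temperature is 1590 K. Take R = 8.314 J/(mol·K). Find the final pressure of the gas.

837 kPa

P₁ = nRT₁/V₁ = 3.07×8.314×630/48.5 = 332 kPa.
Isochoric: V stays 48.5 L; P/T = const ⇒ T₂ = 1590 K, P₂ = 837 kPa.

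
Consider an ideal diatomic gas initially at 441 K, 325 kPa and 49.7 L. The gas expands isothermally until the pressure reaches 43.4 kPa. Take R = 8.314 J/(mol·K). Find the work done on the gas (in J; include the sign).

n = P₁V₁/(RT₁) = 325×49.7/(8.314×441) = 4.41 mol.
Isothermal: T stays 441 K; PV = const ⇒ V₂ = 372 L, P₂ = 43.4 kPa.
W = nRT ln(V₂/V₁) = 4.41×8.314×441×ln(7.49) = 32500 J.
Work done on the gas = −W_by = -32500 J.

-32500 J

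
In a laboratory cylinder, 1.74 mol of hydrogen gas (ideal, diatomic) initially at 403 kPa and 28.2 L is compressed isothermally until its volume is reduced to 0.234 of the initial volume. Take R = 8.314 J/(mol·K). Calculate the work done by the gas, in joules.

T₁ = P₁V₁/(nR) = 403×28.2/(1.74×8.314) = 786 K.
Isothermal: T stays 786 K; PV = const ⇒ V₂ = 6.60 L, P₂ = 1720 kPa.
W = nRT ln(V₂/V₁) = 1.74×8.314×786×ln(0.234) = -16500 J.

-16500 J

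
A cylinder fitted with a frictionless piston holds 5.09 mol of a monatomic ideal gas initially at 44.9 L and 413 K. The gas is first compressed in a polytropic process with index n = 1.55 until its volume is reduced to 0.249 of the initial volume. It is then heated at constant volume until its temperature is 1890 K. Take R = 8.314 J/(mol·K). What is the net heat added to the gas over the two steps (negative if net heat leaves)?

P₁ = nRT₁/V₁ = 5.09×8.314×413/44.9 = 389 kPa.
Step 1 — Polytropic n=1.55: T₂ = T₁(V₁/V₂)^(n−1) = 413×(4.02)^0.55 = 887 K; P₂ = P₁(V₁/V₂)^n = 3360 kPa.
W = (P₁V₁−P₂V₂)/(n−1) = (389×44.9−3360×11.2)/0.55 = -36500 J.
ΔU = nCvΔT = 5.09×12.5×(887−413) = 30100 J.
Q = ΔU + W = -6390 J.
State after step 1: P = 3360 kPa, V = 11.2 L, T = 887 K.
Step 2 — Isochoric: V stays 11.2 L; P/T = const ⇒ T₂ = 1890 K, P₂ = 7150 kPa.
W = 0 (no volume change).
ΔU = nCvΔT = 5.09×12.5×(1890−887) = 63700 J.
Q = ΔU = 63700 J.
Net over both steps: W = -36500 J, Q = 57300 J, ΔU = 93800 J.

57300 J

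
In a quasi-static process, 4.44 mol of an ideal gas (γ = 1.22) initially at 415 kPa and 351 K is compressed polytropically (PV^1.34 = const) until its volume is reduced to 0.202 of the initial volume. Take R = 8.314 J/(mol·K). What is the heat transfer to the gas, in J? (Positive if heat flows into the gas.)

15000 J

V₁ = nRT₁/P₁ = 4.44×8.314×351/415 = 31.2 L.
Polytropic n=1.34: T₂ = T₁(V₁/V₂)^(n−1) = 351×(4.95)^0.34 = 605 K; P₂ = P₁(V₁/V₂)^n = 3540 kPa.
W = (P₁V₁−P₂V₂)/(n−1) = (415×31.2−3540×6.31)/0.34 = -27500 J.
ΔU = nCvΔT = 4.44×37.8×(605−351) = 42600 J.
Q = ΔU + W = 15000 J.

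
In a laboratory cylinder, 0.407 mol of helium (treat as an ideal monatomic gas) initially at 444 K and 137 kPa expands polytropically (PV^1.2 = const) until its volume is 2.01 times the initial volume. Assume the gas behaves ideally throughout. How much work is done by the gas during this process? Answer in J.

979 J

V₁ = nRT₁/P₁ = 0.407×8.314×444/137 = 11.0 L.
Polytropic n=1.2: T₂ = T₁(V₁/V₂)^(n−1) = 444×(0.498)^0.20 = 386 K; P₂ = P₁(V₁/V₂)^n = 59.3 kPa.
W = (P₁V₁−P₂V₂)/(n−1) = (137×11.0−59.3×22.0)/0.20 = 979 J.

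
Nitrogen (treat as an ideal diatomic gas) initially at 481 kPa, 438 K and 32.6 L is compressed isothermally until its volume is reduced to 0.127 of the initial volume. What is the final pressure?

3790 kPa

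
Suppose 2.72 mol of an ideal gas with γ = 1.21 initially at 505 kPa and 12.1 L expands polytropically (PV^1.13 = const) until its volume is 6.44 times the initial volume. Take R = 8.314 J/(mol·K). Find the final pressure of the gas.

61.6 kPa

T₁ = P₁V₁/(nR) = 505×12.1/(2.72×8.314) = 270 K.
Polytropic n=1.13: T₂ = T₁(V₁/V₂)^(n−1) = 270×(0.155)^0.13 = 212 K; P₂ = P₁(V₁/V₂)^n = 61.6 kPa.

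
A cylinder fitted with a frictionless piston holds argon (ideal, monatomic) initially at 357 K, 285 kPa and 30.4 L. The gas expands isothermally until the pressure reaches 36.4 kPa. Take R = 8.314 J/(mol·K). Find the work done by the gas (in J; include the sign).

n = P₁V₁/(RT₁) = 285×30.4/(8.314×357) = 2.92 mol.
Isothermal: T stays 357 K; PV = const ⇒ V₂ = 238 L, P₂ = 36.4 kPa.
W = nRT ln(V₂/V₁) = 2.92×8.314×357×ln(7.83) = 17800 J.

17800 J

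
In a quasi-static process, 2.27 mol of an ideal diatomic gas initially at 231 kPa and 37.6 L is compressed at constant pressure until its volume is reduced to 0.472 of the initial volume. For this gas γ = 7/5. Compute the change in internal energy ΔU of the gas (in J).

T₁ = P₁V₁/(nR) = 231×37.6/(2.27×8.314) = 460 K.
Isobaric: P stays 231 kPa; V/T = const ⇒ T₂ = 217 K, V₂ = 17.7 L.
For an ideal gas ΔU = nCvΔT with Cv = (5/2)R = 20.8 J/(mol·K).
ΔU = 2.27×20.8×(217−460) = -11500 J.

-11500 J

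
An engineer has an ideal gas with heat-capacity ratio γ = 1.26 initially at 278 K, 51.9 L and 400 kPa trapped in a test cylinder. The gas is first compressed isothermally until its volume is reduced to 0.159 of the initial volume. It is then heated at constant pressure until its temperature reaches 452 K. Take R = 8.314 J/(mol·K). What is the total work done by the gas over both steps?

-25200 J

n = P₁V₁/(RT₁) = 400×51.9/(8.314×278) = 8.98 mol.
Step 1 — Isothermal: T stays 278 K; PV = const ⇒ V₂ = 8.25 L, P₂ = 2520 kPa.
ΔU = 0 (ideal gas, T constant).
W = nRT ln(V₂/V₁) = 8.98×8.314×278×ln(0.159) = -38200 J.
Q = ΔU + W = -38200 J.
State after step 1: P = 2520 kPa, V = 8.25 L, T = 278 K.
Step 2 — Isobaric: P stays 2520 kPa; V/T = const ⇒ T₂ = 452 K, V₂ = 13.4 L.
W = PΔV = 2520×(13.4−8.25) kPa·L = 13000 J.
ΔU = nCvΔT = 8.98×32.0×(452−278) = 50000 J.
Q = ΔU + W = nCpΔT = 63000 J.
Net over both steps: W = -25200 J, Q = 24800 J, ΔU = 50000 J.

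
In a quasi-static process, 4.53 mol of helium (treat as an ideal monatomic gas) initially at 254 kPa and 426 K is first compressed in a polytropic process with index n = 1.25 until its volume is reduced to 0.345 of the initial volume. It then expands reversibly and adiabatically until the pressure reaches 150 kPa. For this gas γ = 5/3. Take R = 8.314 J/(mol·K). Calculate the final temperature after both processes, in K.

264 K

V₁ = nRT₁/P₁ = 4.53×8.314×426/254 = 63.2 L.
Step 1 — Polytropic n=1.25: T₂ = T₁(V₁/V₂)^(n−1) = 426×(2.90)^0.25 = 556 K; P₂ = P₁(V₁/V₂)^n = 961 kPa.
W = (P₁V₁−P₂V₂)/(n−1) = (254×63.2−961×21.8)/0.25 = -19600 J.
ΔU = nCvΔT = 4.53×12.5×(556−426) = 7340 J.
Q = ΔU + W = -12200 J.
State after step 1: P = 961 kPa, V = 21.8 L, T = 556 K.
Step 2 — Adiabatic: T₂/T₁ = (P₂/P₁)^((γ−1)/γ) ⇒ T₂ = 556×(0.156)^0.400 = 264 K; V₂ = 66.4 L.
ΔU = nCvΔT = 4.53×12.5×(264−556) = -16500 J.
Q = 0 for an adiabatic process, so W = −ΔU = 16500 J.
Net over both steps: W = -3100 J, Q = -12200 J, ΔU = -9130 J.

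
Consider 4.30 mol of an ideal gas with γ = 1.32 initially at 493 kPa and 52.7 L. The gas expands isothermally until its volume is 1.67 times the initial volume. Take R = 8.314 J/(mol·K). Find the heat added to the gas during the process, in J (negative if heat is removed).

13300 J

T₁ = P₁V₁/(nR) = 493×52.7/(4.30×8.314) = 727 K.
Isothermal: T stays 727 K; PV = const ⇒ V₂ = 88.0 L, P₂ = 295 kPa.
ΔU = 0 (ideal gas, T constant).
W = nRT ln(V₂/V₁) = 4.30×8.314×727×ln(1.67) = 13300 J.
Q = ΔU + W = 13300 J.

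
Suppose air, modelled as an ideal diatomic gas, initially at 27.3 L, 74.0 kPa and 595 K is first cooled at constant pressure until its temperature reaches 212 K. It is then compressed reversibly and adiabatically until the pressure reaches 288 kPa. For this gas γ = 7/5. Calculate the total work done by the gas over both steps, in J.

-2150 J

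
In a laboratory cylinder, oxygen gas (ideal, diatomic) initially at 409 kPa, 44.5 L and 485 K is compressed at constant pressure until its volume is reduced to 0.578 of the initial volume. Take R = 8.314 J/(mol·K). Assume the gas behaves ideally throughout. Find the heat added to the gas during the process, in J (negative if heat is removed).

-26900 J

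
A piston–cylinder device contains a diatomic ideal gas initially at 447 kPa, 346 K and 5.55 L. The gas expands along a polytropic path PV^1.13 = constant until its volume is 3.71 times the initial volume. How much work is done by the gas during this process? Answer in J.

2990 J

n = P₁V₁/(RT₁) = 447×5.55/(8.314×346) = 0.862 mol.
Polytropic n=1.13: T₂ = T₁(V₁/V₂)^(n−1) = 346×(0.270)^0.13 = 292 K; P₂ = P₁(V₁/V₂)^n = 102 kPa.
W = (P₁V₁−P₂V₂)/(n−1) = (447×5.55−102×20.6)/0.13 = 2990 J.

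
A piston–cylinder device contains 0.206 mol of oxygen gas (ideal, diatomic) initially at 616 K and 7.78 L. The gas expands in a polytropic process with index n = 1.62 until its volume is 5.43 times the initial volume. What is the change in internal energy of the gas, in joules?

-1710 J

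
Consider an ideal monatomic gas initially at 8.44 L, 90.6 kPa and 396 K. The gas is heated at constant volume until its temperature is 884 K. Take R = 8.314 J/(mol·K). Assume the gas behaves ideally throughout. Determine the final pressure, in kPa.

Isochoric: V stays 8.44 L; P/T = const ⇒ T₂ = 884 K, P₂ = 202 kPa.

202 kPa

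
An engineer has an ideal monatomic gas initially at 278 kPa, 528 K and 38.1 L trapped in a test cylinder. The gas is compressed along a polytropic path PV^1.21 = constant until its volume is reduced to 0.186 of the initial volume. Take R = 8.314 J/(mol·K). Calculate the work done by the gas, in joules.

n = P₁V₁/(RT₁) = 278×38.1/(8.314×528) = 2.41 mol.
Polytropic n=1.21: T₂ = T₁(V₁/V₂)^(n−1) = 528×(5.38)^0.21 = 752 K; P₂ = P₁(V₁/V₂)^n = 2130 kPa.
W = (P₁V₁−P₂V₂)/(n−1) = (278×38.1−2130×7.09)/0.21 = -21400 J.

-21400 J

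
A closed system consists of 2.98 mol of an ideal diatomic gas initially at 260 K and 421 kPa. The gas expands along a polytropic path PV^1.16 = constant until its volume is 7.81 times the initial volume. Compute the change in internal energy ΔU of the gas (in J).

-4510 J

V₁ = nRT₁/P₁ = 2.98×8.314×260/421 = 15.3 L.
Polytropic n=1.16: T₂ = T₁(V₁/V₂)^(n−1) = 260×(0.128)^0.16 = 187 K; P₂ = P₁(V₁/V₂)^n = 38.8 kPa.
For an ideal gas ΔU = nCvΔT with Cv = (5/2)R = 20.8 J/(mol·K).
ΔU = 2.98×20.8×(187−260) = -4510 J.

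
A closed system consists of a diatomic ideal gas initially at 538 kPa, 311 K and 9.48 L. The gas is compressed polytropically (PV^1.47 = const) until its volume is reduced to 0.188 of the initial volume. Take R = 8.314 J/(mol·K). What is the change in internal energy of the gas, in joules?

15200 J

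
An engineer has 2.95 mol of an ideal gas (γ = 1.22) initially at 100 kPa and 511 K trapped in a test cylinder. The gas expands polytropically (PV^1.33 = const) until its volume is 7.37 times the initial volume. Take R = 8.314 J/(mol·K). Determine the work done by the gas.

V₁ = nRT₁/P₁ = 2.95×8.314×511/100 = 125 L.
Polytropic n=1.33: T₂ = T₁(V₁/V₂)^(n−1) = 511×(0.136)^0.33 = 264 K; P₂ = P₁(V₁/V₂)^n = 7.02 kPa.
W = (P₁V₁−P₂V₂)/(n−1) = (100×125−7.02×924)/0.33 = 18300 J.

18300 J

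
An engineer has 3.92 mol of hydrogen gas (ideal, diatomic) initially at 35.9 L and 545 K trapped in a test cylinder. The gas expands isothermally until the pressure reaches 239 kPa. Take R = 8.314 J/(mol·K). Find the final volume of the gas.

74.3 L

P₁ = nRT₁/V₁ = 3.92×8.314×545/35.9 = 495 kPa.
Isothermal: T stays 545 K; PV = const ⇒ V₂ = 74.3 L, P₂ = 239 kPa.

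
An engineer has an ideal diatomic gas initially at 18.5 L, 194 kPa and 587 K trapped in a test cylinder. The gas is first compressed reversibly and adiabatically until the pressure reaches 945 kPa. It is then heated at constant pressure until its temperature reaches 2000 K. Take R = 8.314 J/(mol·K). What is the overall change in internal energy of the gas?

21600 J

n = P₁V₁/(RT₁) = 194×18.5/(8.314×587) = 0.735 mol.
Step 1 — Adiabatic: T₂/T₁ = (P₂/P₁)^((γ−1)/γ) ⇒ T₂ = 587×(4.87)^0.286 = 923 K; V₂ = 5.97 L.
ΔU = nCvΔT = 0.735×20.8×(923−587) = 5130 J.
Q = 0 for an adiabatic process, so W = −ΔU = -5130 J.
State after step 1: P = 945 kPa, V = 5.97 L, T = 923 K.
Step 2 — Isobaric: P stays 945 kPa; V/T = const ⇒ T₂ = 2000 K, V₂ = 12.9 L.
W = PΔV = 945×(12.9−5.97) kPa·L = 6590 J.
ΔU = nCvΔT = 0.735×20.8×(2000−923) = 16500 J.
Q = ΔU + W = nCpΔT = 23100 J.
Net over both steps: W = 1450 J, Q = 23100 J, ΔU = 21600 J.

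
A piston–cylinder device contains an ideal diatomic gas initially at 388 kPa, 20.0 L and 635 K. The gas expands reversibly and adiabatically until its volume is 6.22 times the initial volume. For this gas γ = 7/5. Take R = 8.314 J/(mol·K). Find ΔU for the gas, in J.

n = P₁V₁/(RT₁) = 388×20.0/(8.314×635) = 1.47 mol.
Adiabatic: TV^(γ−1) = const ⇒ T₂ = 635×(0.161)^0.400 = 306 K; PV^γ = const ⇒ P₂ = 30.0 kPa.
For an ideal gas ΔU = nCvΔT with Cv = (5/2)R = 20.8 J/(mol·K).
ΔU = 1.47×20.8×(306−635) = -10100 J.

-10100 J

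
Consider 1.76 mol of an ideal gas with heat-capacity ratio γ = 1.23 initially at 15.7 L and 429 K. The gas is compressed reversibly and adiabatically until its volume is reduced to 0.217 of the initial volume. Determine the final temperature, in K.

P₁ = nRT₁/V₁ = 1.76×8.314×429/15.7 = 400 kPa.
Adiabatic: TV^(γ−1) = const ⇒ T₂ = 429×(4.61)^0.230 = 610 K; PV^γ = const ⇒ P₂ = 2620 kPa.

610 K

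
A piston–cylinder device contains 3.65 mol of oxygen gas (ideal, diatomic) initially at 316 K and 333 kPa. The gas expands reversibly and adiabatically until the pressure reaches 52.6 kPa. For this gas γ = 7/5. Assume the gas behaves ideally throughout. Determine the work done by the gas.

9820 J

V₁ = nRT₁/P₁ = 3.65×8.314×316/333 = 28.8 L.
Adiabatic: T₂/T₁ = (P₂/P₁)^((γ−1)/γ) ⇒ T₂ = 316×(0.158)^0.286 = 187 K; V₂ = 108 L.
ΔU = nCvΔT = 3.65×20.8×(187−316) = -9820 J.
Q = 0 for an adiabatic process, so W = −ΔU = 9820 J.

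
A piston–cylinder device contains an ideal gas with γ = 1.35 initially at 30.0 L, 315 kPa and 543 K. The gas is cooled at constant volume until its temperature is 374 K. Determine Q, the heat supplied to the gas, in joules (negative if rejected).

n = P₁V₁/(RT₁) = 315×30.0/(8.314×543) = 2.09 mol.
Isochoric: V stays 30.0 L; P/T = const ⇒ T₂ = 374 K, P₂ = 217 kPa.
W = 0 (no volume change).
ΔU = nCvΔT = 2.09×23.8×(374−543) = -8400 J.
Q = ΔU = -8400 J.

-8400 J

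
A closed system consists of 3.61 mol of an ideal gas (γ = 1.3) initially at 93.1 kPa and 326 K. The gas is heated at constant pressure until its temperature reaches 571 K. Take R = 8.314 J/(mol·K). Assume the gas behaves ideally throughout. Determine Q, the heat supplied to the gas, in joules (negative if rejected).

31900 J

V₁ = nRT₁/P₁ = 3.61×8.314×326/93.1 = 105 L.
Isobaric: P stays 93.1 kPa; V/T = const ⇒ T₂ = 571 K, V₂ = 184 L.
W = PΔV = 93.1×(184−105) kPa·L = 7350 J.
ΔU = nCvΔT = 3.61×27.7×(571−326) = 24500 J.
Q = ΔU + W = nCpΔT = 31900 J.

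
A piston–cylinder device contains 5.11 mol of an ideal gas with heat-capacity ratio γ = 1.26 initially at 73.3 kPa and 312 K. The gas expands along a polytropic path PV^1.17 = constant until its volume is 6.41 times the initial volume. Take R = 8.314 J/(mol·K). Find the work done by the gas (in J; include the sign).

21100 J

V₁ = nRT₁/P₁ = 5.11×8.314×312/73.3 = 181 L.
Polytropic n=1.17: T₂ = T₁(V₁/V₂)^(n−1) = 312×(0.156)^0.17 = 228 K; P₂ = P₁(V₁/V₂)^n = 8.34 kPa.
W = (P₁V₁−P₂V₂)/(n−1) = (73.3×181−8.34×1160)/0.17 = 21100 J.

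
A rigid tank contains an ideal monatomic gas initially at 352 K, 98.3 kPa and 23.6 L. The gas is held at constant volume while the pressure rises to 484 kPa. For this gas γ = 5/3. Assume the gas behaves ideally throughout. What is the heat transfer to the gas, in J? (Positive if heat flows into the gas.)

13700 J

n = P₁V₁/(RT₁) = 98.3×23.6/(8.314×352) = 0.793 mol.
Isochoric: V stays 23.6 L; P/T = const ⇒ T₂ = 1730 K, P₂ = 484 kPa.
W = 0 (no volume change).
ΔU = nCvΔT = 0.793×12.5×(1730−352) = 13700 J.
Q = ΔU = 13700 J.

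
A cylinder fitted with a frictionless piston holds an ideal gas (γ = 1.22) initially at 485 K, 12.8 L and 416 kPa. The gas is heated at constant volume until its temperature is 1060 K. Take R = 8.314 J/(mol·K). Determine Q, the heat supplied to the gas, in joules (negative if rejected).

n = P₁V₁/(RT₁) = 416×12.8/(8.314×485) = 1.32 mol.
Isochoric: V stays 12.8 L; P/T = const ⇒ T₂ = 1060 K, P₂ = 909 kPa.
W = 0 (no volume change).
ΔU = nCvΔT = 1.32×37.8×(1060−485) = 28700 J.
Q = ΔU = 28700 J.

28700 J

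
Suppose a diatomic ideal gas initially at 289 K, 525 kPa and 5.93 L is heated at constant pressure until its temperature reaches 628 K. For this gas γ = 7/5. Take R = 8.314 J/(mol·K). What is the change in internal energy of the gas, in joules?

n = P₁V₁/(RT₁) = 525×5.93/(8.314×289) = 1.30 mol.
Isobaric: P stays 525 kPa; V/T = const ⇒ T₂ = 628 K, V₂ = 12.9 L.
For an ideal gas ΔU = nCvΔT with Cv = (5/2)R = 20.8 J/(mol·K).
ΔU = 1.30×20.8×(628−289) = 9130 J.

9130 J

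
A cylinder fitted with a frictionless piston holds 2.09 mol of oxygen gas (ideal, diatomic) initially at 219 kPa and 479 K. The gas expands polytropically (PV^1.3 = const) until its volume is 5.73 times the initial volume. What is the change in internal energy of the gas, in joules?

-8480 J

V₁ = nRT₁/P₁ = 2.09×8.314×479/219 = 38.0 L.
Polytropic n=1.3: T₂ = T₁(V₁/V₂)^(n−1) = 479×(0.175)^0.30 = 284 K; P₂ = P₁(V₁/V₂)^n = 22.6 kPa.
For an ideal gas ΔU = nCvΔT with Cv = (5/2)R = 20.8 J/(mol·K).
ΔU = 2.09×20.8×(284−479) = -8480 J.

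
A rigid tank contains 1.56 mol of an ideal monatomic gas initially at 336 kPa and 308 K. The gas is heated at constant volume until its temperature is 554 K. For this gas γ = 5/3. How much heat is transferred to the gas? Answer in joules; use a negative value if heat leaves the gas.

4790 J

V₁ = nRT₁/P₁ = 1.56×8.314×308/336 = 11.9 L.
Isochoric: V stays 11.9 L; P/T = const ⇒ T₂ = 554 K, P₂ = 604 kPa.
W = 0 (no volume change).
ΔU = nCvΔT = 1.56×12.5×(554−308) = 4790 J.
Q = ΔU = 4790 J.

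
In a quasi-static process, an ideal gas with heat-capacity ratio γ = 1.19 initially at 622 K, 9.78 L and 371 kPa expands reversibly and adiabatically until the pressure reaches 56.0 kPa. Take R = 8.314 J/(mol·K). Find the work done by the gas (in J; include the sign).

4980 J

n = P₁V₁/(RT₁) = 371×9.78/(8.314×622) = 0.702 mol.
Adiabatic: T₂/T₁ = (P₂/P₁)^((γ−1)/γ) ⇒ T₂ = 622×(0.151)^0.160 = 460 K; V₂ = 47.9 L.
ΔU = nCvΔT = 0.702×43.8×(460−622) = -4980 J.
Q = 0 for an adiabatic process, so W = −ΔU = 4980 J.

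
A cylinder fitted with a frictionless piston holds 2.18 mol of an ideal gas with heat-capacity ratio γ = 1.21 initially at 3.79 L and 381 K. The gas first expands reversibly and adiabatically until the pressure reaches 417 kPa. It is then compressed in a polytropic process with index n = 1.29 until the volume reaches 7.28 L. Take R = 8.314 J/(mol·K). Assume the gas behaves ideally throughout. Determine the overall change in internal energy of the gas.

-2880 J

P₁ = nRT₁/V₁ = 2.18×8.314×381/3.79 = 1820 kPa.
Step 1 — Adiabatic: T₂/T₁ = (P₂/P₁)^((γ−1)/γ) ⇒ T₂ = 381×(0.229)^0.174 = 295 K; V₂ = 12.8 L.
ΔU = nCvΔT = 2.18×39.6×(295−381) = -7420 J.
Q = 0 for an adiabatic process, so W = −ΔU = 7420 J.
State after step 1: P = 417 kPa, V = 12.8 L, T = 295 K.
Step 2 — Polytropic n=1.29: T₂ = T₁(V₁/V₂)^(n−1) = 295×(1.76)^0.29 = 348 K; P₂ = P₁(V₁/V₂)^n = 865 kPa.
W = (P₁V₁−P₂V₂)/(n−1) = (417×12.8−865×7.28)/0.29 = -3290 J.
ΔU = nCvΔT = 2.18×39.6×(348−295) = 4540 J.
Q = ΔU + W = 1250 J.
Net over both steps: W = 4140 J, Q = 1250 J, ΔU = -2880 J.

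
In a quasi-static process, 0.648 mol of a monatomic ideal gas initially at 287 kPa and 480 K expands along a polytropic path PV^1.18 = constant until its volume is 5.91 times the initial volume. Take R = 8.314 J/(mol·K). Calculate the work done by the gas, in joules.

3930 J

V₁ = nRT₁/P₁ = 0.648×8.314×480/287 = 9.01 L.
Polytropic n=1.18: T₂ = T₁(V₁/V₂)^(n−1) = 480×(0.169)^0.18 = 349 K; P₂ = P₁(V₁/V₂)^n = 35.3 kPa.
W = (P₁V₁−P₂V₂)/(n−1) = (287×9.01−35.3×53.3)/0.18 = 3930 J.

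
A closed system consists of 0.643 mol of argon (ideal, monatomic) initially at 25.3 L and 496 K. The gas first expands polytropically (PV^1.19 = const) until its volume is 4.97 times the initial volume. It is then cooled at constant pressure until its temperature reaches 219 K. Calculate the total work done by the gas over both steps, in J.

2880 J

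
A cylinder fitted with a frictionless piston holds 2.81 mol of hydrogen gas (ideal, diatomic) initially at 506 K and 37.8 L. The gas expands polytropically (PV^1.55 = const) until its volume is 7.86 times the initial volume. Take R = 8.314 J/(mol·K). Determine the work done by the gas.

P₁ = nRT₁/V₁ = 2.81×8.314×506/37.8 = 313 kPa.
Polytropic n=1.55: T₂ = T₁(V₁/V₂)^(n−1) = 506×(0.127)^0.55 = 163 K; P₂ = P₁(V₁/V₂)^n = 12.8 kPa.
W = (P₁V₁−P₂V₂)/(n−1) = (313×37.8−12.8×297)/0.55 = 14600 J.

14600 J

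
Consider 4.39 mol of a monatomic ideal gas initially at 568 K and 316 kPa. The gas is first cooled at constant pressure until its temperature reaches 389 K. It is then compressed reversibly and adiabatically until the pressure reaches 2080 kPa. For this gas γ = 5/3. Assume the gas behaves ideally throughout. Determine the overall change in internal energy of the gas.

V₁ = nRT₁/P₁ = 4.39×8.314×568/316 = 65.6 L.
Step 1 — Isobaric: P stays 316 kPa; V/T = const ⇒ T₂ = 389 K, V₂ = 44.9 L.
W = PΔV = 316×(44.9−65.6) kPa·L = -6530 J.
ΔU = nCvΔT = 4.39×12.5×(389−568) = -9800 J.
Q = ΔU + W = nCpΔT = -16300 J.
State after step 1: P = 316 kPa, V = 44.9 L, T = 389 K.
Step 2 — Adiabatic: T₂/T₁ = (P₂/P₁)^((γ−1)/γ) ⇒ T₂ = 389×(6.58)^0.400 = 827 K; V₂ = 14.5 L.
ΔU = nCvΔT = 4.39×12.5×(827−389) = 24000 J.
Q = 0 for an adiabatic process, so W = −ΔU = -24000 J.
Net over both steps: W = -30500 J, Q = -16300 J, ΔU = 14200 J.

14200 J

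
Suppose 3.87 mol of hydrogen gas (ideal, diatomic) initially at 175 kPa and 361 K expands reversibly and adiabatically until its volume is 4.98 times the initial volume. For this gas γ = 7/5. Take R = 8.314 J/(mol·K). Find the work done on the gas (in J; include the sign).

V₁ = nRT₁/P₁ = 3.87×8.314×361/175 = 66.4 L.
Adiabatic: TV^(γ−1) = const ⇒ T₂ = 361×(0.201)^0.400 = 190 K; PV^γ = const ⇒ P₂ = 18.5 kPa.
ΔU = nCvΔT = 3.87×20.8×(190−361) = -13800 J.
Q = 0 for an adiabatic process, so W = −ΔU = 13800 J.
Work done on the gas = −W_by = -13800 J.

-13800 J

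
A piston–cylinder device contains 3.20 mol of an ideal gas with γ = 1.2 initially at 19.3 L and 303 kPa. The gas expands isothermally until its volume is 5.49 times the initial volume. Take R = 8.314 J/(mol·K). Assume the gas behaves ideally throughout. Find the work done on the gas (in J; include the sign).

T₁ = P₁V₁/(nR) = 303×19.3/(3.20×8.314) = 220 K.
Isothermal: T stays 220 K; PV = const ⇒ V₂ = 106 L, P₂ = 55.2 kPa.
W = nRT ln(V₂/V₁) = 3.20×8.314×220×ln(5.49) = 9960 J.
Work done on the gas = −W_by = -9960 J.

-9960 J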